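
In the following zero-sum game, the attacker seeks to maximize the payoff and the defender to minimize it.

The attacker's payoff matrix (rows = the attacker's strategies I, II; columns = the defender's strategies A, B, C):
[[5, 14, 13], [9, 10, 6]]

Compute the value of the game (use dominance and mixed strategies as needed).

Column B is strictly dominated by C for the defender (it gives the attacker more in every row).
The remaining 2×2 game on (I, II) × (A, C) has no saddle point. Let the attacker play I with probability p; indifference gives 5p + 9(1−p) = 13p + 6(1−p), so p = 3/11.
Similarly the defender's optimal q on A is 7/11, and the value is 5·(7/11) + (13)·(4/11) = 87/11.

87/11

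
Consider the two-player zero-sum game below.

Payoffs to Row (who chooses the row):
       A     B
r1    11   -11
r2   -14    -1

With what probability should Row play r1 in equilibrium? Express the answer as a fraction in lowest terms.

13/35

Row minima are -11 and -14, so Row's maximin is -11; column maxima are 11 and -1, so Column's minimax is -1. These differ, so the equilibrium is in mixed strategies.
Let Row play r1 with probability p. Column is indifferent when 11p − 14(1−p) = −11p − (1−p), giving p = 13/35.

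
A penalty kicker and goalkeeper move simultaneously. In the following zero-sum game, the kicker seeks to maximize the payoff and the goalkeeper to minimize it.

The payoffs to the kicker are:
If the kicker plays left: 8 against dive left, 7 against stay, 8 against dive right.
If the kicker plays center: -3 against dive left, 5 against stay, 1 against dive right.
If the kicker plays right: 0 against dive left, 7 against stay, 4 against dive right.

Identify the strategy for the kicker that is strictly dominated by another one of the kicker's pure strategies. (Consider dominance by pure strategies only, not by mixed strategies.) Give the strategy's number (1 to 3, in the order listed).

2

Compare center with left: 8 > -3, 7 > 5, 8 > 1.
So left strictly dominates center for the kicker; center is strictly dominated.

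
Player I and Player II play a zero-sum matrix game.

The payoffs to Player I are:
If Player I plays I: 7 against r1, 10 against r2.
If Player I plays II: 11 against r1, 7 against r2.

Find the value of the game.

61/7

Row minima are 7 and 7, so Player I's maximin is 7; column maxima are 11 and 10, so Player II's minimax is 10. These differ, so the equilibrium is in mixed strategies.
Let Player I play I with probability p. Player II is indifferent when 7p + 11(1−p) = 10p + 7(1−p), giving p = 4/7.
Let Player II play r1 with probability q. Player I is indifferent when 7q + 10(1−q) = 11q + 7(1−q), giving q = 3/7.
The value is 7·(3/7) + (10)·(4/7) = 61/7.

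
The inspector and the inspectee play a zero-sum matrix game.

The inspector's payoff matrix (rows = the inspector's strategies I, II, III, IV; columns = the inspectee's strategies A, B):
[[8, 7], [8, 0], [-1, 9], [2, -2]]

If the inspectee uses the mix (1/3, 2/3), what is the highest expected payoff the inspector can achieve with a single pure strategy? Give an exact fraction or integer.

22/3

I: (8)·(1/3) + (7)·(2/3) = 22/3.
II: (8)·(1/3) + (0)·(2/3) = 8/3.
III: (-1)·(1/3) + (9)·(2/3) = 17/3.
IV: (2)·(1/3) + (-2)·(2/3) = -2/3.
The best pure response is I with expected payoff 22/3.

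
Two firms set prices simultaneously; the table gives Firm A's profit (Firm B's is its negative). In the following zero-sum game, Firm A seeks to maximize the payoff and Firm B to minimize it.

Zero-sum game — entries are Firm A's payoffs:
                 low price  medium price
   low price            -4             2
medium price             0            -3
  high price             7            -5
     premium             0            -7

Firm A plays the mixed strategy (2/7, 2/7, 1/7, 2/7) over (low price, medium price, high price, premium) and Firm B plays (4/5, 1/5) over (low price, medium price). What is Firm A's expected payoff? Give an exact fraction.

-5/7

Against (4/5, 1/5), each row's expected payoff is low price: -14/5; medium price: -3/5; high price: 23/5; premium: -7/5.
Taking the (2/7, 2/7, 1/7, 2/7)-weighted average: (2/7)·(-14/5) + (2/7)·(-3/5) + (1/7)·(23/5) + (2/7)·(-7/5) = -5/7.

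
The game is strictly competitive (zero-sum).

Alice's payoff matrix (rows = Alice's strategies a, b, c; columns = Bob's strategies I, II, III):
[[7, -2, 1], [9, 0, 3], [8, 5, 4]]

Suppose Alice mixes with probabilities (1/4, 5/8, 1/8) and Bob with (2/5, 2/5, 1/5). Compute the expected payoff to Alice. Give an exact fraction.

Against (2/5, 2/5, 1/5), each row's expected payoff is a: 11/5; b: 21/5; c: 6.
Taking the (1/4, 5/8, 1/8)-weighted average: (1/4)·(11/5) + (5/8)·(21/5) + (1/8)·(6) = 157/40.

157/40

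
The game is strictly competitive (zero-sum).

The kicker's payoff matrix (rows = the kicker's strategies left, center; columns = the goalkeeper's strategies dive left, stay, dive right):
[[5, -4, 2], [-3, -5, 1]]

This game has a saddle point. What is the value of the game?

-4

Row minima: -4, -5 → the kicker's maximin is -4.
Column maxima: 5, -4, 2 → the goalkeeper's minimax is -4.
They coincide at (left, stay), so the value is -4.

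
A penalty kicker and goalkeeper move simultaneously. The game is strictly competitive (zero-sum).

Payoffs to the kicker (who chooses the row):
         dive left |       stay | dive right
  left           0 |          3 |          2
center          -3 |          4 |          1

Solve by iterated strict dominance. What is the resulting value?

0

Column stay is strictly dominated by dive left for the goalkeeper (0<3, -3<4); eliminate stay.
Row center is strictly dominated by row left (0>-3, 2>1); eliminate center.
Column dive right is strictly dominated by dive left for the goalkeeper (0<2); eliminate dive right.
Only (left, dive left) remains, with payoff 0.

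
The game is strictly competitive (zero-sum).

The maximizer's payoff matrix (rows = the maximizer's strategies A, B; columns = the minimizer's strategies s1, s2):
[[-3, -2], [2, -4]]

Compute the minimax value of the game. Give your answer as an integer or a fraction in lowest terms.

Row minima are -3 and -4, so the maximizer's maximin is -3; column maxima are 2 and -2, so the minimizer's minimax is -2. These differ, so the equilibrium is in mixed strategies.
Let the maximizer play A with probability p. The minimizer is indifferent when −3p + 2(1−p) = −2p − 4(1−p), giving p = 6/7.
Let the minimizer play s1 with probability q. The maximizer is indifferent when −3q − 2(1−q) = 2q − 4(1−q), giving q = 2/7.
The value is -3·(2/7) + (-2)·(5/7) = -16/7.

-16/7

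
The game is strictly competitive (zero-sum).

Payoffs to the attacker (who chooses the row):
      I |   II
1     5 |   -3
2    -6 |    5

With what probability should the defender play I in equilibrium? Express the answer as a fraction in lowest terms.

Row minima are -3 and -6, so the attacker's maximin is -3; column maxima are 5 and 5, so the defender's minimax is 5. These differ, so the equilibrium is in mixed strategies.
Let the defender play I with probability q. The attacker is indifferent when 5q − 3(1−q) = −6q + 5(1−q), giving q = 8/19.

8/19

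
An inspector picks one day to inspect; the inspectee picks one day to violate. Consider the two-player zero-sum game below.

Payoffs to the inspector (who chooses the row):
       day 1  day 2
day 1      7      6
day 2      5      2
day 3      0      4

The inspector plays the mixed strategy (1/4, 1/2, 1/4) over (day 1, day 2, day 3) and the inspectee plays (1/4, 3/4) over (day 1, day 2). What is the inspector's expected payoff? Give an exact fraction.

Against (1/4, 3/4), each row's expected payoff is day 1: 25/4; day 2: 11/4; day 3: 3.
Taking the (1/4, 1/2, 1/4)-weighted average: (1/4)·(25/4) + (1/2)·(11/4) + (1/4)·(3) = 59/16.

59/16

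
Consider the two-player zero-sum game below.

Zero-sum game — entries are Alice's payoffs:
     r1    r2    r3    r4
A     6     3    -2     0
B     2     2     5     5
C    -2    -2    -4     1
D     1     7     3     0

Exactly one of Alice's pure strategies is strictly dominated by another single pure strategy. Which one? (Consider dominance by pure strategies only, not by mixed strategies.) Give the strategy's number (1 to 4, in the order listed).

3

Compare C with B: 2 > -2, 2 > -2, 5 > -4, 5 > 1.
So B strictly dominates C for Alice; C is strictly dominated.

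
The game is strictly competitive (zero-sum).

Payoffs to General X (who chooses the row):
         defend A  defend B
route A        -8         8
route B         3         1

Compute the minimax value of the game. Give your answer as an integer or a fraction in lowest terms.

Row minima are -8 and 1, so General X's maximin is 1; column maxima are 3 and 8, so General Y's minimax is 3. These differ, so the equilibrium is in mixed strategies.
Let General X play route A with probability p. General Y is indifferent when −8p + 3(1−p) = 8p + (1−p), giving p = 1/9.
Let General Y play defend A with probability q. General X is indifferent when −8q + 8(1−q) = 3q + (1−q), giving q = 7/18.
The value is -8·(7/18) + (8)·(11/18) = 16/9.

16/9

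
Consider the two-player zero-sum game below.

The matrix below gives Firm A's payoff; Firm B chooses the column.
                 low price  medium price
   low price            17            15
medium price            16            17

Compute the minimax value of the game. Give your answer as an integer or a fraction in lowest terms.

Row minima are 15 and 16, so Firm A's maximin is 16; column maxima are 17 and 17, so Firm B's minimax is 17. These differ, so the equilibrium is in mixed strategies.
Let Firm A play low price with probability p. Firm B is indifferent when 17p + 16(1−p) = 15p + 17(1−p), giving p = 1/3.
Let Firm B play low price with probability q. Firm A is indifferent when 17q + 15(1−q) = 16q + 17(1−q), giving q = 2/3.
The value is 17·(2/3) + (15)·(1/3) = 49/3.

49/3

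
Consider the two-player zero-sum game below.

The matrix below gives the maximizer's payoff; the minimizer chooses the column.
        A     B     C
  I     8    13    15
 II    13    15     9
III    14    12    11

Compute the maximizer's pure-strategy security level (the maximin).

11

The worst-case payoff for each row is I: 8, II: 9, III: 11.
The best of these is 11.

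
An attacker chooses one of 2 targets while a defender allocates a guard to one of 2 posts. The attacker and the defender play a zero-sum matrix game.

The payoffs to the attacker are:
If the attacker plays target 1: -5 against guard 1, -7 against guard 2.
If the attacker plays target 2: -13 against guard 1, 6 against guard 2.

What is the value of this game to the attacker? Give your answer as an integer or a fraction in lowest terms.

Row minima are -7 and -13, so the attacker's maximin is -7; column maxima are -5 and 6, so the defender's minimax is -5. These differ, so the equilibrium is in mixed strategies.
Let the attacker play target 1 with probability p. The defender is indifferent when −5p − 13(1−p) = −7p + 6(1−p), giving p = 19/21.
Let the defender play guard 1 with probability q. The attacker is indifferent when −5q − 7(1−q) = −13q + 6(1−q), giving q = 13/21.
The value is -5·(13/21) + (-7)·(8/21) = -121/21.

-121/21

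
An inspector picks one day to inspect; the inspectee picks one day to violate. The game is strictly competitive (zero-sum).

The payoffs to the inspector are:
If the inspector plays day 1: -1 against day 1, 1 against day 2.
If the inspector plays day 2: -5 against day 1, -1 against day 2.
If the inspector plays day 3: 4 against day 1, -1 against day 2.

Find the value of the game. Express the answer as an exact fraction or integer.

3/7

Row day 2 is strictly dominated by row day 1, so the inspector never plays it.
The remaining 2×2 game on (day 1, day 3) × (day 1, day 2) has no saddle point. Let the inspector play day 1 with probability p; indifference gives −p + 4(1−p) = p − (1−p), so p = 5/7.
Similarly the inspectee's optimal q on day 1 is 2/7, and the value is -1·(2/7) + (1)·(5/7) = 3/7.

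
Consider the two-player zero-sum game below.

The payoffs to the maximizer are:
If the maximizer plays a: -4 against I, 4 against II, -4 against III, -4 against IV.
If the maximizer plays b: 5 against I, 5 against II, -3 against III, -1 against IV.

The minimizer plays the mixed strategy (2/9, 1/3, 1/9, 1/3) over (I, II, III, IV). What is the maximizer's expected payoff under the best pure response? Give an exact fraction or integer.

a: (-4)·(2/9) + (4)·(1/3) + (-4)·(1/9) + (-4)·(1/3) = -4/3.
b: (5)·(2/9) + (5)·(1/3) + (-3)·(1/9) + (-1)·(1/3) = 19/9.
The best pure response is b with expected payoff 19/9.

19/9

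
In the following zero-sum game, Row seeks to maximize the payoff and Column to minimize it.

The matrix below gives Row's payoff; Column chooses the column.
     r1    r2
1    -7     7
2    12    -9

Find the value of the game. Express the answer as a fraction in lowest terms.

3/5

Row minima are -7 and -9, so Row's maximin is -7; column maxima are 12 and 7, so Column's minimax is 7. These differ, so the equilibrium is in mixed strategies.
Let Row play 1 with probability p. Column is indifferent when −7p + 12(1−p) = 7p − 9(1−p), giving p = 3/5.
Let Column play r1 with probability q. Row is indifferent when −7q + 7(1−q) = 12q − 9(1−q), giving q = 16/35.
The value is -7·(16/35) + (7)·(19/35) = 3/5.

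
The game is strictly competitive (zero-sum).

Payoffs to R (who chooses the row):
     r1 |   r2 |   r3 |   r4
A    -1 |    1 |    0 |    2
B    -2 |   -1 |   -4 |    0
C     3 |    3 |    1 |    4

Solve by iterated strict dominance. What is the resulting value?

Column r4 is strictly dominated by r1 for C (-1<2, -2<0, 3<4); eliminate r4.
Column r2 is strictly dominated by r3 for C (0<1, -4<-1, 1<3); eliminate r2.
Row B is strictly dominated by row A (-1>-2, 0>-4); eliminate B.
Row A is strictly dominated by row C (3>-1, 1>0); eliminate A.
Column r1 is strictly dominated by r3 for C (1<3); eliminate r1.
Only (C, r3) remains, with payoff 1.

1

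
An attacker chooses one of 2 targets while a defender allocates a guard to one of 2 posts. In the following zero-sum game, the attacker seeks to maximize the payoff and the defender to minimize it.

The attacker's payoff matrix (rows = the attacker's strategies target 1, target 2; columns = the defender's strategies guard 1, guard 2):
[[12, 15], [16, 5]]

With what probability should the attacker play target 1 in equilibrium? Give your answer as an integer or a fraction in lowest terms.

Row minima are 12 and 5, so the attacker's maximin is 12; column maxima are 16 and 15, so the defender's minimax is 15. These differ, so the equilibrium is in mixed strategies.
Let the attacker play target 1 with probability p. The defender is indifferent when 12p + 16(1−p) = 15p + 5(1−p), giving p = 11/14.

11/14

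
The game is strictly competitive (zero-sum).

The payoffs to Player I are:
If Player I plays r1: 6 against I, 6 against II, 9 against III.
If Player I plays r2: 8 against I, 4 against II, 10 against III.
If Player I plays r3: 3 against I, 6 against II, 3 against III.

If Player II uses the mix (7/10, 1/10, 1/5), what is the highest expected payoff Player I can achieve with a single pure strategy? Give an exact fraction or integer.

r1: (6)·(7/10) + (6)·(1/10) + (9)·(1/5) = 33/5.
r2: (8)·(7/10) + (4)·(1/10) + (10)·(1/5) = 8.
r3: (3)·(7/10) + (6)·(1/10) + (3)·(1/5) = 33/10.
The best pure response is r2 with expected payoff 8.

8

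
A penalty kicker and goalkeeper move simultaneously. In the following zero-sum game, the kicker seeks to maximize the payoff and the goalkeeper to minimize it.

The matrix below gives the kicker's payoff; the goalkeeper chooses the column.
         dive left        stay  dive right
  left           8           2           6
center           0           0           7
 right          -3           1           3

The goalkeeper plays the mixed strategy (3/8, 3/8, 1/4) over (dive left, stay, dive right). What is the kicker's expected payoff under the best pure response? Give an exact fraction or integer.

left: (8)·(3/8) + (2)·(3/8) + (6)·(1/4) = 21/4.
center: (0)·(3/8) + (0)·(3/8) + (7)·(1/4) = 7/4.
right: (-3)·(3/8) + (1)·(3/8) + (3)·(1/4) = 0.
The best pure response is left with expected payoff 21/4.

21/4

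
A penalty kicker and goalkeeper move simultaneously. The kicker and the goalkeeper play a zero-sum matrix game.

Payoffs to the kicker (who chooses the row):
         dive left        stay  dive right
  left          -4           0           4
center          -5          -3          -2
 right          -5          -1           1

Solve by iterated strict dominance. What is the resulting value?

-4

Row right is strictly dominated by row left (-4>-5, 0>-1, 4>1); eliminate right.
Row center is strictly dominated by row left (-4>-5, 0>-3, 4>-2); eliminate center.
Column dive right is strictly dominated by dive left for the goalkeeper (-4<4); eliminate dive right.
Column stay is strictly dominated by dive left for the goalkeeper (-4<0); eliminate stay.
Only (left, dive left) remains, with payoff -4.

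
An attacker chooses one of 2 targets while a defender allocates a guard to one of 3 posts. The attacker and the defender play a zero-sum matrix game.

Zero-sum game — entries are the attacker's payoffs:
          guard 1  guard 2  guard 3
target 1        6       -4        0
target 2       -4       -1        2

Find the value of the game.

-22/13

Column guard 3 is strictly dominated by guard 2 for the defender (it gives the attacker more in every row).
The remaining 2×2 game on (target 1, target 2) × (guard 1, guard 2) has no saddle point. Let the attacker play target 1 with probability p; indifference gives 6p − 4(1−p) = −4p − (1−p), so p = 3/13.
Similarly the defender's optimal q on guard 1 is 3/13, and the value is 6·(3/13) + (-4)·(10/13) = -22/13.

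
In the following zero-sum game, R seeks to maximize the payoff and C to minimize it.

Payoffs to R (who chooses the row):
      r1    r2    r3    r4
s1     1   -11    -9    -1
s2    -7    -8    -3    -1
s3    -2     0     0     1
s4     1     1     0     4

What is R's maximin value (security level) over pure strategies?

0

The worst-case payoff for each row is s1: -11, s2: -8, s3: -2, s4: 0.
The best of these is 0.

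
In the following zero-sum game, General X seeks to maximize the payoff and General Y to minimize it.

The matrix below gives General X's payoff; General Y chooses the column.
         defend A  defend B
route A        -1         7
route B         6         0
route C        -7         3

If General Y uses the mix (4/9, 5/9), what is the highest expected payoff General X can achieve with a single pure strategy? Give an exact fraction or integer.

route A: (-1)·(4/9) + (7)·(5/9) = 31/9.
route B: (6)·(4/9) + (0)·(5/9) = 8/3.
route C: (-7)·(4/9) + (3)·(5/9) = -13/9.
The best pure response is route A with expected payoff 31/9.

31/9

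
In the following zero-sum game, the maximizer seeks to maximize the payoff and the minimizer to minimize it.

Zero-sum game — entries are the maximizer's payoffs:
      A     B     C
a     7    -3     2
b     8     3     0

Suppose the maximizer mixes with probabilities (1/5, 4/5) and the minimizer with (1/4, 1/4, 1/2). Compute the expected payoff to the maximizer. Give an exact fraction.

Against (1/4, 1/4, 1/2), each row's expected payoff is a: 2; b: 11/4.
Taking the (1/5, 4/5)-weighted average: (1/5)·(2) + (4/5)·(11/4) = 13/5.

13/5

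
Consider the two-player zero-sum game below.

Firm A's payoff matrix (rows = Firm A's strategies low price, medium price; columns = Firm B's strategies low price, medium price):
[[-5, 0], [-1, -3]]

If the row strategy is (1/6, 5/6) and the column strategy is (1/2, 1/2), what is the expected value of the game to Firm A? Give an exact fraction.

Against (1/2, 1/2), each row's expected payoff is low price: -5/2; medium price: -2.
Taking the (1/6, 5/6)-weighted average: (1/6)·(-5/2) + (5/6)·(-2) = -25/12.

-25/12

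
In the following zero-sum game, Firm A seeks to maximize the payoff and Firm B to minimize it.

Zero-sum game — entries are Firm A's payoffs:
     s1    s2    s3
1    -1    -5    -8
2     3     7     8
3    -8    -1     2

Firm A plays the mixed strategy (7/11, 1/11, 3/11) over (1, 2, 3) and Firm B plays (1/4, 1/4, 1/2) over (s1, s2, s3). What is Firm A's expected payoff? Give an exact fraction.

Against (1/4, 1/4, 1/2), each row's expected payoff is 1: -11/2; 2: 13/2; 3: -5/4.
Taking the (7/11, 1/11, 3/11)-weighted average: (7/11)·(-11/2) + (1/11)·(13/2) + (3/11)·(-5/4) = -13/4.

-13/4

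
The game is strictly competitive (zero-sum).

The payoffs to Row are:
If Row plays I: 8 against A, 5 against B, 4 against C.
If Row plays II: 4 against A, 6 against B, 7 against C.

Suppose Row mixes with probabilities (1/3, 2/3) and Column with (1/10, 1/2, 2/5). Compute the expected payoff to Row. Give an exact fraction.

173/30

Against (1/10, 1/2, 2/5), each row's expected payoff is I: 49/10; II: 31/5.
Taking the (1/3, 2/3)-weighted average: (1/3)·(49/10) + (2/3)·(31/5) = 173/30.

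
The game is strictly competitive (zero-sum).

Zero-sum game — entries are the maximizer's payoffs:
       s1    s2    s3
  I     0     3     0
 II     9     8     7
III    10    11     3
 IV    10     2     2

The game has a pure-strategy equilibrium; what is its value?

Row minima: 0, 7, 3, 2 → the maximizer's maximin is 7.
Column maxima: 10, 11, 7 → the minimizer's minimax is 7.
They coincide at (II, s3), so the value is 7.

7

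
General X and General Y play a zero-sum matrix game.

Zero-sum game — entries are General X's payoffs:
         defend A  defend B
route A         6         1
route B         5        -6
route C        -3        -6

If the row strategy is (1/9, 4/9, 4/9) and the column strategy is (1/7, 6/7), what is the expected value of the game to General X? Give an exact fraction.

Against (1/7, 6/7), each row's expected payoff is route A: 12/7; route B: -31/7; route C: -39/7.
Taking the (1/9, 4/9, 4/9)-weighted average: (1/9)·(12/7) + (4/9)·(-31/7) + (4/9)·(-39/7) = -268/63.

-268/63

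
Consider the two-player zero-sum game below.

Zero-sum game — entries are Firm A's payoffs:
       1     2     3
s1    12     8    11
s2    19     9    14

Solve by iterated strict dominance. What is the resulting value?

9

Row s1 is strictly dominated by row s2 (19>12, 9>8, 14>11); eliminate s1.
Column 3 is strictly dominated by 2 for Firm B (9<14); eliminate 3.
Column 1 is strictly dominated by 2 for Firm B (9<19); eliminate 1.
Only (s2, 2) remains, with payoff 9.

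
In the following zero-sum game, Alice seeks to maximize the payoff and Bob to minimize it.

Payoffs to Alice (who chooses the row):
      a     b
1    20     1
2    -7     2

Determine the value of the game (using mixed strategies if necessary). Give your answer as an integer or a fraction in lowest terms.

Row minima are 1 and -7, so Alice's maximin is 1; column maxima are 20 and 2, so Bob's minimax is 2. These differ, so the equilibrium is in mixed strategies.
Let Alice play 1 with probability p. Bob is indifferent when 20p − 7(1−p) = p + 2(1−p), giving p = 9/28.
Let Bob play a with probability q. Alice is indifferent when 20q + (1−q) = −7q + 2(1−q), giving q = 1/28.
The value is 20·(1/28) + (1)·(27/28) = 47/28.

47/28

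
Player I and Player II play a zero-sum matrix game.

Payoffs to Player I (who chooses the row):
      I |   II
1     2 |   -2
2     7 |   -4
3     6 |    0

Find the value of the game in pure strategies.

0

Row minima: -2, -4, 0 → Player I's maximin is 0.
Column maxima: 7, 0 → Player II's minimax is 0.
They coincide at (3, II), so the value is 0.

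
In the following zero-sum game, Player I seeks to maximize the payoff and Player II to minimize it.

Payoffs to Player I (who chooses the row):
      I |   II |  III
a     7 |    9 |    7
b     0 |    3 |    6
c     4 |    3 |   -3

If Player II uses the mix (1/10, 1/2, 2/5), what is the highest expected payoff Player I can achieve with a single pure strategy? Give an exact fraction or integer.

a: (7)·(1/10) + (9)·(1/2) + (7)·(2/5) = 8.
b: (0)·(1/10) + (3)·(1/2) + (6)·(2/5) = 39/10.
c: (4)·(1/10) + (3)·(1/2) + (-3)·(2/5) = 7/10.
The best pure response is a with expected payoff 8.

8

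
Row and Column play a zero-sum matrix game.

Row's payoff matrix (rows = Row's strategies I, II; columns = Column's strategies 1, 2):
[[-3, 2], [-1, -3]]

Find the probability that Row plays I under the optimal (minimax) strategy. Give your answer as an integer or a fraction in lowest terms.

2/7

Row minima are -3 and -3, so Row's maximin is -3; column maxima are -1 and 2, so Column's minimax is -1. These differ, so the equilibrium is in mixed strategies.
Let Row play I with probability p. Column is indifferent when −3p − (1−p) = 2p − 3(1−p), giving p = 2/7.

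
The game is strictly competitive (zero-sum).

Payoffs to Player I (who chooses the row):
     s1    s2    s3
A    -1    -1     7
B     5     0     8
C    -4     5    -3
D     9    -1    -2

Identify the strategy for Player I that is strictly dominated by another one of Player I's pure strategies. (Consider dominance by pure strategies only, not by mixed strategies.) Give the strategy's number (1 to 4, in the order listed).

1

Compare A with B: 5 > -1, 0 > -1, 8 > 7.
So B strictly dominates A for Player I; A is strictly dominated.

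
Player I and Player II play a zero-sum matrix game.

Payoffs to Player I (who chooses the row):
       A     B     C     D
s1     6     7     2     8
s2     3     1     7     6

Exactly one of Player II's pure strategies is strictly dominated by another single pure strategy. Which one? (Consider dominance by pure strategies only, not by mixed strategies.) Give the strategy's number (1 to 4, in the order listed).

Player II prefers columns that give Player I less. Compare D with A: 6 < 8, 3 < 6.
So A strictly dominates D for Player II; D is strictly dominated.

4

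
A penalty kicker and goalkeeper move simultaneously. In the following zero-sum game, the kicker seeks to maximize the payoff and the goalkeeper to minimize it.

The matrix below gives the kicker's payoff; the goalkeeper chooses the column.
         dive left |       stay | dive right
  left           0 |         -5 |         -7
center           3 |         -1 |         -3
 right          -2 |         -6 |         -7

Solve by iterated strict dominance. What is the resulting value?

-3

Column stay is strictly dominated by dive right for the goalkeeper (-7<-5, -3<-1, -7<-6); eliminate stay.
Row left is strictly dominated by row center (3>0, -3>-7); eliminate left.
Row right is strictly dominated by row center (3>-2, -3>-7); eliminate right.
Column dive left is strictly dominated by dive right for the goalkeeper (-3<3); eliminate dive left.
Only (center, dive right) remains, with payoff -3.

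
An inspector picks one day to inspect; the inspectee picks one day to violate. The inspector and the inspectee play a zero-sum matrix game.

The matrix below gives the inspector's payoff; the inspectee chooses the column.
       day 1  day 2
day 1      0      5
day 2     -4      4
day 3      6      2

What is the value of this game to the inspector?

Row day 2 is strictly dominated by row day 1, so the inspector never plays it.
The remaining 2×2 game on (day 1, day 3) × (day 1, day 2) has no saddle point. Let the inspector play day 1 with probability p; indifference gives 6(1−p) = 5p + 2(1−p), so p = 4/9.
Similarly the inspectee's optimal q on day 1 is 1/3, and the value is 0·(1/3) + (5)·(2/3) = 10/3.

10/3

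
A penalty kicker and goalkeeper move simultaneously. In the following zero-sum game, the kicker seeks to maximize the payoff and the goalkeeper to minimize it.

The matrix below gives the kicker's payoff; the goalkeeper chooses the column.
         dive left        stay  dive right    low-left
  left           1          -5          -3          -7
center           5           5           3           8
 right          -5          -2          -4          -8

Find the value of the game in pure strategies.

Row minima: -7, 3, -8 → the kicker's maximin is 3.
Column maxima: 5, 5, 3, 8 → the goalkeeper's minimax is 3.
They coincide at (center, dive right), so the value is 3.

3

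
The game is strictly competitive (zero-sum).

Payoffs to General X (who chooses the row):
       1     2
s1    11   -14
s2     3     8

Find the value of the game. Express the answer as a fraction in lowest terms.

13/3

Row minima are -14 and 3, so General X's maximin is 3; column maxima are 11 and 8, so General Y's minimax is 8. These differ, so the equilibrium is in mixed strategies.
Let General X play s1 with probability p. General Y is indifferent when 11p + 3(1−p) = −14p + 8(1−p), giving p = 1/6.
Let General Y play 1 with probability q. General X is indifferent when 11q − 14(1−q) = 3q + 8(1−q), giving q = 11/15.
The value is 11·(11/15) + (-14)·(4/15) = 13/3.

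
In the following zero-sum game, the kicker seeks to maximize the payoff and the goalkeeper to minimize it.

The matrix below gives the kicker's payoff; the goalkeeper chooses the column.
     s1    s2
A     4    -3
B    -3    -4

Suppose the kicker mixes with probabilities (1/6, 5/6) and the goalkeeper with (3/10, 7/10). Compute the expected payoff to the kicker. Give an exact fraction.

Against (3/10, 7/10), each row's expected payoff is A: -9/10; B: -37/10.
Taking the (1/6, 5/6)-weighted average: (1/6)·(-9/10) + (5/6)·(-37/10) = -97/30.

-97/30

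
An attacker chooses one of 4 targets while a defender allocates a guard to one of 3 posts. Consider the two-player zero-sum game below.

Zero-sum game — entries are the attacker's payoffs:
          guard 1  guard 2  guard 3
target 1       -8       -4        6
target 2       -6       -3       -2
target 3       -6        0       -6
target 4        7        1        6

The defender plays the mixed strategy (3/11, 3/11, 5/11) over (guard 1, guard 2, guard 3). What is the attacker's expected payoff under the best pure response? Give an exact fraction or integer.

54/11

target 1: (-8)·(3/11) + (-4)·(3/11) + (6)·(5/11) = -6/11.
target 2: (-6)·(3/11) + (-3)·(3/11) + (-2)·(5/11) = -37/11.
target 3: (-6)·(3/11) + (0)·(3/11) + (-6)·(5/11) = -48/11.
target 4: (7)·(3/11) + (1)·(3/11) + (6)·(5/11) = 54/11.
The best pure response is target 4 with expected payoff 54/11.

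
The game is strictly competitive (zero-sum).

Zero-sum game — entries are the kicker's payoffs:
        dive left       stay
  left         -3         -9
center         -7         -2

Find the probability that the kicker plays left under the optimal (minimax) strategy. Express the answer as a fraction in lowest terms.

Row minima are -9 and -7, so the kicker's maximin is -7; column maxima are -3 and -2, so the goalkeeper's minimax is -3. These differ, so the equilibrium is in mixed strategies.
Let the kicker play left with probability p. The goalkeeper is indifferent when −3p − 7(1−p) = −9p − 2(1−p), giving p = 5/11.

5/11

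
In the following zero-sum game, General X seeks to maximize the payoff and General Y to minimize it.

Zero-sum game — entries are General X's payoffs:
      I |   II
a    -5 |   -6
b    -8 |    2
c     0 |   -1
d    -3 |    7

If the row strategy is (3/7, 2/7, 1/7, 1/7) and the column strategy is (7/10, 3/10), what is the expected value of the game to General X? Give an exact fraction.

Against (7/10, 3/10), each row's expected payoff is a: -53/10; b: -5; c: -3/10; d: 0.
Taking the (3/7, 2/7, 1/7, 1/7)-weighted average: (3/7)·(-53/10) + (2/7)·(-5) + (1/7)·(-3/10) + (1/7)·(0) = -131/35.

-131/35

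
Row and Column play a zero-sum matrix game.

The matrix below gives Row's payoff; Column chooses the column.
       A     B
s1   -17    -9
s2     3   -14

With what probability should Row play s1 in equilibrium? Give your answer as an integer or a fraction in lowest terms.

Row minima are -17 and -14, so Row's maximin is -14; column maxima are 3 and -9, so Column's minimax is -9. These differ, so the equilibrium is in mixed strategies.
Let Row play s1 with probability p. Column is indifferent when −17p + 3(1−p) = −9p − 14(1−p), giving p = 17/25.

17/25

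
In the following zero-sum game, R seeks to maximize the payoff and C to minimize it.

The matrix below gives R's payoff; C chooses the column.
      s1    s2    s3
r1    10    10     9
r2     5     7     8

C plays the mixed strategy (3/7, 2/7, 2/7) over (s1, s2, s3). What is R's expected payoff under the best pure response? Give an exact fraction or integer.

r1: (10)·(3/7) + (10)·(2/7) + (9)·(2/7) = 68/7.
r2: (5)·(3/7) + (7)·(2/7) + (8)·(2/7) = 45/7.
The best pure response is r1 with expected payoff 68/7.

68/7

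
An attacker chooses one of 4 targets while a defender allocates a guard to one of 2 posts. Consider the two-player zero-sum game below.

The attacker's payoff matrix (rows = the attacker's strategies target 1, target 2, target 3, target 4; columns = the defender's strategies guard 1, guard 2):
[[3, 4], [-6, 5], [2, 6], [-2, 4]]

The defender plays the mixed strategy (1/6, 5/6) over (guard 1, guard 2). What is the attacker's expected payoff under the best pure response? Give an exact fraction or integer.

target 1: (3)·(1/6) + (4)·(5/6) = 23/6.
target 2: (-6)·(1/6) + (5)·(5/6) = 19/6.
target 3: (2)·(1/6) + (6)·(5/6) = 16/3.
target 4: (-2)·(1/6) + (4)·(5/6) = 3.
The best pure response is target 3 with expected payoff 16/3.

16/3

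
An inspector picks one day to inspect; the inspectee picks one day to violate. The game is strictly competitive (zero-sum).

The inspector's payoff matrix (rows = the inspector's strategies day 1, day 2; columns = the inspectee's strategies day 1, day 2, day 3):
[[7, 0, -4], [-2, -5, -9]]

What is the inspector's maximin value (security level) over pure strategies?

The worst-case payoff for each row is day 1: -4, day 2: -9.
The best of these is -4.

-4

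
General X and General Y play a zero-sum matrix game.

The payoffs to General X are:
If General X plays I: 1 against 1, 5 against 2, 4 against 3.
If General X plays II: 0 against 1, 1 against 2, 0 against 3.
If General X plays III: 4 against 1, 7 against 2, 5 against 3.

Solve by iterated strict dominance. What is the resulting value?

Row II is strictly dominated by row I (1>0, 5>1, 4>0); eliminate II.
Column 2 is strictly dominated by 1 for General Y (1<5, 4<7); eliminate 2.
Column 3 is strictly dominated by 1 for General Y (1<4, 4<5); eliminate 3.
Row I is strictly dominated by row III (4>1); eliminate I.
Only (III, 1) remains, with payoff 4.

4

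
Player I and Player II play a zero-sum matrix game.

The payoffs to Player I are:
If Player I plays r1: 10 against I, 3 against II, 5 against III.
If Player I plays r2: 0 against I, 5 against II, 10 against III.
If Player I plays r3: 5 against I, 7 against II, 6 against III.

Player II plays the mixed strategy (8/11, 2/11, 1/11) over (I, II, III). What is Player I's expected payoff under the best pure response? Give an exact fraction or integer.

r1: (10)·(8/11) + (3)·(2/11) + (5)·(1/11) = 91/11.
r2: (0)·(8/11) + (5)·(2/11) + (10)·(1/11) = 20/11.
r3: (5)·(8/11) + (7)·(2/11) + (6)·(1/11) = 60/11.
The best pure response is r1 with expected payoff 91/11.

91/11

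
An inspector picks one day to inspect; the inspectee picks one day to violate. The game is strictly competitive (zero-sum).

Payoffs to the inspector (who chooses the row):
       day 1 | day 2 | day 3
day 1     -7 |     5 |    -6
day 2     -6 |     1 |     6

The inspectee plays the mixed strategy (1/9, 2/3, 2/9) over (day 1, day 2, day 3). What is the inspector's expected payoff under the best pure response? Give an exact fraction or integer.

day 1: (-7)·(1/9) + (5)·(2/3) + (-6)·(2/9) = 11/9.
day 2: (-6)·(1/9) + (1)·(2/3) + (6)·(2/9) = 4/3.
The best pure response is day 2 with expected payoff 4/3.

4/3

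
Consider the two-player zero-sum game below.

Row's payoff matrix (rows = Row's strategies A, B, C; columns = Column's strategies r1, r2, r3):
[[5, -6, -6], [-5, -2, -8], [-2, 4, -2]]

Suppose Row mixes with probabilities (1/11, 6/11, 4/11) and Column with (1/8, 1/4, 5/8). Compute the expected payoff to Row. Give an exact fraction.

-347/88

Against (1/8, 1/4, 5/8), each row's expected payoff is A: -37/8; B: -49/8; C: -1/2.
Taking the (1/11, 6/11, 4/11)-weighted average: (1/11)·(-37/8) + (6/11)·(-49/8) + (4/11)·(-1/2) = -347/88.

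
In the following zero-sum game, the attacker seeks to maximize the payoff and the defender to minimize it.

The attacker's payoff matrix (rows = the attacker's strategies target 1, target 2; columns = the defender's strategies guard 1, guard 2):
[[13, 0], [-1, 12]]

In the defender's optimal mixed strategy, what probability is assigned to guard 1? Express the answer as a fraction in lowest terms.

Row minima are 0 and -1, so the attacker's maximin is 0; column maxima are 13 and 12, so the defender's minimax is 12. These differ, so the equilibrium is in mixed strategies.
Let the defender play guard 1 with probability q. The attacker is indifferent when 13q = −q + 12(1−q), giving q = 6/13.

6/13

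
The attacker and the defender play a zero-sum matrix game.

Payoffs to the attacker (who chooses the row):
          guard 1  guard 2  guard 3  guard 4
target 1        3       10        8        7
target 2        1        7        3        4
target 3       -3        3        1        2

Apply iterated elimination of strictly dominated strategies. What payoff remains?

3

Column guard 3 is strictly dominated by guard 1 for the defender (3<8, 1<3, -3<1); eliminate guard 3.
Row target 3 is strictly dominated by row target 1 (3>-3, 10>3, 7>2); eliminate target 3.
Row target 2 is strictly dominated by row target 1 (3>1, 10>7, 7>4); eliminate target 2.
Column guard 2 is strictly dominated by guard 1 for the defender (3<10); eliminate guard 2.
Column guard 4 is strictly dominated by guard 1 for the defender (3<7); eliminate guard 4.
Only (target 1, guard 1) remains, with payoff 3.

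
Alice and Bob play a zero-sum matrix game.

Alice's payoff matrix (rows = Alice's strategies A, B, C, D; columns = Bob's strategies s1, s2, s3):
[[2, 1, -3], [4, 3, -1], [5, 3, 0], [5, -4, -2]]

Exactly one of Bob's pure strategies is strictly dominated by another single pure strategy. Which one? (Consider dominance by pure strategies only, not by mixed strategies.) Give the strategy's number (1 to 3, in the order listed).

1

Bob prefers columns that give Alice less. Compare s1 with s2: 1 < 2, 3 < 4, 3 < 5, -4 < 5.
So s2 strictly dominates s1 for Bob; s1 is strictly dominated.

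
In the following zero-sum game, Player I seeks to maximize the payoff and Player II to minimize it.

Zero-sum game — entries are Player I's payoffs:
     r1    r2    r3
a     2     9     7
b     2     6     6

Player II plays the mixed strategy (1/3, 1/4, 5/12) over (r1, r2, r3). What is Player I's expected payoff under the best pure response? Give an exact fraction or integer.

a: (2)·(1/3) + (9)·(1/4) + (7)·(5/12) = 35/6.
b: (2)·(1/3) + (6)·(1/4) + (6)·(5/12) = 14/3.
The best pure response is a with expected payoff 35/6.

35/6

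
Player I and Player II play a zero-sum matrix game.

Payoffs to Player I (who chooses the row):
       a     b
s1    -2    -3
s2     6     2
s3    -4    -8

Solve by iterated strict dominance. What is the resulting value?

2

Row s1 is strictly dominated by row s2 (6>-2, 2>-3); eliminate s1.
Row s3 is strictly dominated by row s2 (6>-4, 2>-8); eliminate s3.
Column a is strictly dominated by b for Player II (2<6); eliminate a.
Only (s2, b) remains, with payoff 2.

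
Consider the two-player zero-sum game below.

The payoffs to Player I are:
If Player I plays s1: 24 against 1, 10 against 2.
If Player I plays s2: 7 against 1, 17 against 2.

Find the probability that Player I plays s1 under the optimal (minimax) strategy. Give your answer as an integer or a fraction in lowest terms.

5/12

Row minima are 10 and 7, so Player I's maximin is 10; column maxima are 24 and 17, so Player II's minimax is 17. These differ, so the equilibrium is in mixed strategies.
Let Player I play s1 with probability p. Player II is indifferent when 24p + 7(1−p) = 10p + 17(1−p), giving p = 5/12.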